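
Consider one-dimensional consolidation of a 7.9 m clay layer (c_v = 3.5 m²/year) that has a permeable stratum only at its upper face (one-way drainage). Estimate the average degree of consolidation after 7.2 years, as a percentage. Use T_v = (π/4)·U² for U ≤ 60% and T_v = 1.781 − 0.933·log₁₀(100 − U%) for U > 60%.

Drainage path length: H_d = H = 7.9 m (single drainage).
T_v = c_v·t/H_d² = 3.5×7.2/7.9² = 0.40378.
T_v = 0.40378 corresponds to the U > 60% branch:
U = 1 − 10^((1.781 − T_v)/0.933)/100 = 0.7007

U ≈ 70.1 %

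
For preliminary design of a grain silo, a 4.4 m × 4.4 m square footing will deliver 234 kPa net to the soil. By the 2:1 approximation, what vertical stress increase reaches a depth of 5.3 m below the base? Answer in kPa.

Δσ_z ≈ 48.1 kPa

By the 2:1 method the load spreads at 1 horizontal : 2 vertical, so at depth z the loaded area has grown by z in each plan dimension:
Δσ = qBL/((B+z)(L+z)) = 234×4.4×4.4/((4.4+5.3)(4.4+5.3)) = 48.148 kPa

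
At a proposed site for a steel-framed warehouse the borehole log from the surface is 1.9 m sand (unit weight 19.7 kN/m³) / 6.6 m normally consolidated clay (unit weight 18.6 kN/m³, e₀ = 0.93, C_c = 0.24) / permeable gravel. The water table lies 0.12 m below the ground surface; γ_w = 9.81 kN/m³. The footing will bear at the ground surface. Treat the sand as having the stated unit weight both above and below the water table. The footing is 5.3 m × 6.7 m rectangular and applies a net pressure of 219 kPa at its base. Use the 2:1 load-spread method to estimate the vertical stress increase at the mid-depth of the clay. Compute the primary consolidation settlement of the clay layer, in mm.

Mid-depth of clay below the ground surface: z = 1.9 + 6.6/2 = 5.2 m.
Total vertical stress at mid-clay: σ_v = 19.7×1.9 + 18.6×3.3 = 98.81 kPa.
Pore pressure: u = 9.81×(5.2 − 0.12) = 49.835 kPa.
Initial effective stress: σ'_0 = σ_v − u = 98.81 − 49.835 = 48.975 kPa.
Stress increase at mid-clay by the 2:1 spreading method:
Δσ = qBL/((B+z)(L+z)) = 219×5.3×6.7/((5.3+5.2)(6.7+5.2)) = 62.238 kPa
Final effective stress: σ'_f = σ'_0 + Δσ = 48.975 + 62.238 = 111.21 kPa.
Normally consolidated clay, so the full stress increment lies on the virgin compression line:
S_c = C_c·H/(1+e₀)·log₁₀(σ'_f/σ'_0) = 0.24×6.6/(1+0.93)×log₁₀(111.21/48.975)
    = 0.82073 × 0.35617 = 0.2923 m

S_c ≈ 292 mm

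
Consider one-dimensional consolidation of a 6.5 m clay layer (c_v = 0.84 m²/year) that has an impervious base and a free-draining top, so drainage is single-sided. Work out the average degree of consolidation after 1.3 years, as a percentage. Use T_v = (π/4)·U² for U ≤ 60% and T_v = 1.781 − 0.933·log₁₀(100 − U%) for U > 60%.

Drainage path length: H_d = H = 6.5 m (single drainage).
T_v = c_v·t/H_d² = 0.84×1.3/6.5² = 0.025846.
T_v = 0.025846 corresponds to the U ≤ 60% branch:
U = √(4T_v/π) = 0.1814

U ≈ 18.1 %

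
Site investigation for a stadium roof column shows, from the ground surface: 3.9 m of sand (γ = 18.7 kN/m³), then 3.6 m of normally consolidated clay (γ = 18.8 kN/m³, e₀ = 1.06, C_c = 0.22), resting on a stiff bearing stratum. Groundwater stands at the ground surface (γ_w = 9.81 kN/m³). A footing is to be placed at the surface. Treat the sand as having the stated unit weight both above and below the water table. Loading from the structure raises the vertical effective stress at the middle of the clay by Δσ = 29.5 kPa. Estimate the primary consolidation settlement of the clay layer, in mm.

Mid-depth of clay below the ground surface: z = 3.9 + 3.6/2 = 5.7 m.
Total vertical stress at mid-clay: σ_v = 18.7×3.9 + 18.8×1.8 = 106.77 kPa.
Pore pressure: u = 9.81×(5.7 − 0) = 55.917 kPa.
Initial effective stress: σ'_0 = σ_v − u = 106.77 − 55.917 = 50.853 kPa.
Final effective stress: σ'_f = σ'_0 + Δσ = 50.853 + 29.5 = 80.353 kPa.
Normally consolidated clay, so the full stress increment lies on the virgin compression line:
S_c = C_c·H/(1+e₀)·log₁₀(σ'_f/σ'_0) = 0.22×3.6/(1+1.06)×log₁₀(80.353/50.853)
    = 0.38447 × 0.19869 = 0.07639 m

S_c ≈ 76.4 mm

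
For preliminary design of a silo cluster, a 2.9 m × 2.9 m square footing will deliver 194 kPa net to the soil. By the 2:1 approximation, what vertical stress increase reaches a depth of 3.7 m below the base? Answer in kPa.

By the 2:1 method the load spreads at 1 horizontal : 2 vertical, so at depth z the loaded area has grown by z in each plan dimension:
Δσ = qBL/((B+z)(L+z)) = 194×2.9×2.9/((2.9+3.7)(2.9+3.7)) = 37.455 kPa

Δσ_z ≈ 37.5 kPa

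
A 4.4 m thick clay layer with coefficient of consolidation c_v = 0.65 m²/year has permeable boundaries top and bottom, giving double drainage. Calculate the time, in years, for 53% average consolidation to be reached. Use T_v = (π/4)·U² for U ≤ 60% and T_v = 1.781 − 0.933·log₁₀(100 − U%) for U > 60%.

t ≈ 1.64 years

Drainage path length: H_d = H/2 = 2.2 m (double drainage).
U ≤ 60%: T_v = (π/4)·U² = (π/4)×0.53² = 0.22062.
t = T_v·H_d²/c_v = 0.22062×2.2²/0.65 = 1.643 years.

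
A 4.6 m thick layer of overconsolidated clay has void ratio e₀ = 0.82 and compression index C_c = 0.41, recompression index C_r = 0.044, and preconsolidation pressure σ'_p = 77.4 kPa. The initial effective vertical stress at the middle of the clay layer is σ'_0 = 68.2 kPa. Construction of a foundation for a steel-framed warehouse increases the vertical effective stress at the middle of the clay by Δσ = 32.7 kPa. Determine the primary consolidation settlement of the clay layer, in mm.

Final effective stress: σ'_f = 68.2 + 32.7 = 100.9 kPa.
σ'_f = 100.9 > σ'_p = 77.4 kPa, so the stress path crosses the preconsolidation pressure — recompression up to σ'_p, then virgin compression beyond:
S_c = H/(1+e₀)·[C_r·log₁₀(σ'_p/σ'_0) + C_c·log₁₀(σ'_f/σ'_p)]
    = 4.6/1.82 × [0.044×log₁₀(77.4/68.2) + 0.41×log₁₀(100.9/77.4)]
    = 2.5275 × [0.0024181 + 0.047212] = 0.1254 m

S_c ≈ 125 mm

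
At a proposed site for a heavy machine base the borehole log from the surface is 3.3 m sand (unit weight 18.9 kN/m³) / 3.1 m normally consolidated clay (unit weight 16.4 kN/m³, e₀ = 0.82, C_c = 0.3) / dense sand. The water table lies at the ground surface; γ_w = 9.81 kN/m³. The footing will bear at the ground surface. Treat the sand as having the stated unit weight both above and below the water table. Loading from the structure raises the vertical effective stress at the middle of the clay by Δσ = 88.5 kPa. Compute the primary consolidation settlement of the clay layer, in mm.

S_c ≈ 258 mm

Mid-depth of clay below the ground surface: z = 3.3 + 3.1/2 = 4.85 m.
Total vertical stress at mid-clay: σ_v = 18.9×3.3 + 16.4×1.55 = 87.79 kPa.
Pore pressure: u = 9.81×(4.85 − 0) = 47.578 kPa.
Initial effective stress: σ'_0 = σ_v − u = 87.79 − 47.578 = 40.212 kPa.
Final effective stress: σ'_f = σ'_0 + Δσ = 40.212 + 88.5 = 128.71 kPa.
Normally consolidated clay, so the full stress increment lies on the virgin compression line:
S_c = C_c·H/(1+e₀)·log₁₀(σ'_f/σ'_0) = 0.3×3.1/(1+0.82)×log₁₀(128.71/40.212)
    = 0.51099 × 0.50526 = 0.2582 m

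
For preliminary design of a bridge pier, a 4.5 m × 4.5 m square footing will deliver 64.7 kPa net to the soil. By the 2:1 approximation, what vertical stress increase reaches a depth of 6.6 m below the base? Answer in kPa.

By the 2:1 method the load spreads at 1 horizontal : 2 vertical, so at depth z the loaded area has grown by z in each plan dimension:
Δσ = qBL/((B+z)(L+z)) = 64.7×4.5×4.5/((4.5+6.6)(4.5+6.6)) = 10.634 kPa

Δσ_z ≈ 10.6 kPa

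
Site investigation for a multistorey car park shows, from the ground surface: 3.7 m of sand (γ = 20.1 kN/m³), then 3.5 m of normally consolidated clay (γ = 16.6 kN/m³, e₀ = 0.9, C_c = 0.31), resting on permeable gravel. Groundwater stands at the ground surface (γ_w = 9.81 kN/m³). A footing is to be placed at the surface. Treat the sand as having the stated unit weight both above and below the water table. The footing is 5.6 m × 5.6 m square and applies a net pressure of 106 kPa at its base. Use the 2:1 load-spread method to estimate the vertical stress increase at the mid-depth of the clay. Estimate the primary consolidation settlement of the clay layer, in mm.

S_c ≈ 108 mm

Mid-depth of clay below the ground surface: z = 3.7 + 3.5/2 = 5.45 m.
Total vertical stress at mid-clay: σ_v = 20.1×3.7 + 16.6×1.75 = 103.42 kPa.
Pore pressure: u = 9.81×(5.45 − 0) = 53.465 kPa.
Initial effective stress: σ'_0 = σ_v − u = 103.42 − 53.465 = 49.955 kPa.
Stress increase at mid-clay by the 2:1 spreading method:
Δσ = qBL/((B+z)(L+z)) = 106×5.6×5.6/((5.6+5.45)(5.6+5.45)) = 27.224 kPa
Final effective stress: σ'_f = σ'_0 + Δσ = 49.955 + 27.224 = 77.179 kPa.
Normally consolidated clay, so the full stress increment lies on the virgin compression line:
S_c = C_c·H/(1+e₀)·log₁₀(σ'_f/σ'_0) = 0.31×3.5/(1+0.9)×log₁₀(77.179/49.955)
    = 0.57105 × 0.18892 = 0.1079 m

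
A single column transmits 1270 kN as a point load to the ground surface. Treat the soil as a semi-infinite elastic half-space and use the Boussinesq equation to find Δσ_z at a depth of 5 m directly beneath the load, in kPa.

Δσ_z ≈ 24.3 kPa

Boussinesq vertical stress below a point load on an elastic half-space:
Δσ_z = 3P/(2πz²) · [1 + (r/z)²]^(−5/2)
r/z = 0/5 = 0; [1+(r/z)²]^(−5/2) = 1.
Δσ_z = 3×1270/(2π×5²) × 1 = 24.255 × 1 = 24.25 kPa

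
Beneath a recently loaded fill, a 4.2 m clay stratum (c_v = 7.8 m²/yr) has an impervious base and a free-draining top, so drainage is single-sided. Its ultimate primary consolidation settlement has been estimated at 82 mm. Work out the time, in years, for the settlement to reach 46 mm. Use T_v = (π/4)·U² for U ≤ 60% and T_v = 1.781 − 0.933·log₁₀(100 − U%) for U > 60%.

t ≈ 0.559 years

Drainage path length: H_d = H = 4.2 m (single drainage).
U = S(t)/S_ult = 46/82 = 0.561.
U ≤ 60%: T_v = (π/4)·U² = (π/4)×0.56098² = 0.24716.
t = T_v·H_d²/c_v = 0.24716×4.2²/7.8 = 0.559 years.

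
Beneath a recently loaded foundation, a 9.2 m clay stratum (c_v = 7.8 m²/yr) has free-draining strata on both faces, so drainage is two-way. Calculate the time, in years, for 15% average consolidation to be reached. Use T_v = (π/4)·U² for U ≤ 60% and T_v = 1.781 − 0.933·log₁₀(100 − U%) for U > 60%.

t ≈ 0.0479 years

Drainage path length: H_d = H/2 = 4.6 m (double drainage).
U ≤ 60%: T_v = (π/4)·U² = (π/4)×0.15² = 0.017671.
t = T_v·H_d²/c_v = 0.017671×4.6²/7.8 = 0.04794 years.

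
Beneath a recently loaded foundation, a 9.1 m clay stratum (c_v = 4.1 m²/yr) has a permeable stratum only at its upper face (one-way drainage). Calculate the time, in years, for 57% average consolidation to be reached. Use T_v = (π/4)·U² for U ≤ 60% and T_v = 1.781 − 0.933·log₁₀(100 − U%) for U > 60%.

Drainage path length: H_d = H = 9.1 m (single drainage).
U ≤ 60%: T_v = (π/4)·U² = (π/4)×0.57² = 0.25518.
t = T_v·H_d²/c_v = 0.25518×9.1²/4.1 = 5.154 years.

t ≈ 5.15 years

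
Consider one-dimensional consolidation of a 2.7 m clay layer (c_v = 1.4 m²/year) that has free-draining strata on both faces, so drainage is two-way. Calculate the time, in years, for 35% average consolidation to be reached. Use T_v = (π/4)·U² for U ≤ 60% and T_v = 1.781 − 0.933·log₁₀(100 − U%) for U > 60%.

t ≈ 0.125 years

Drainage path length: H_d = H/2 = 1.35 m (double drainage).
U ≤ 60%: T_v = (π/4)·U² = (π/4)×0.35² = 0.096211.
t = T_v·H_d²/c_v = 0.096211×1.35²/1.4 = 0.1252 years.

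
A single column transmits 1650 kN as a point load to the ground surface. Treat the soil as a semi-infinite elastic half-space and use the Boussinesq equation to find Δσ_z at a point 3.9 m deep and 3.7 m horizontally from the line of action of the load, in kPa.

Boussinesq vertical stress below a point load on an elastic half-space:
Δσ_z = 3P/(2πz²) · [1 + (r/z)²]^(−5/2)
r/z = 3.7/3.9 = 0.94872; [1+(r/z)²]^(−5/2) = 0.20095.
Δσ_z = 3×1650/(2π×3.9²) × 0.20095 = 51.796 × 0.20095 = 10.41 kPa

Δσ_z ≈ 10.4 kPa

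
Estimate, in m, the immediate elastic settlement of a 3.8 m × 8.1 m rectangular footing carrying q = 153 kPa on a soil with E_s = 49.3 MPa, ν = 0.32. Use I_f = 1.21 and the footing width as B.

S_e ≈ 0.0128 m

Immediate (elastic) settlement: S_e = q·B·(1−ν²)/E_s · I_f.
E_s = 49.3 MPa = 49300 kPa.
S_e = 153 × 3.8 × (1 − 0.32²) / 49300 × 1.21
    = 153 × 3.8 × 0.8976 / 49300 × 1.21
    = 0.01281 m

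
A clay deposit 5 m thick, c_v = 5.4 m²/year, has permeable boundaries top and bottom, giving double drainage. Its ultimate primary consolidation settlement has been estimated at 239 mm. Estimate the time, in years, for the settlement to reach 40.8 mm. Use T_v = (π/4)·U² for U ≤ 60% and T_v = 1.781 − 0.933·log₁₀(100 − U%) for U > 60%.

Drainage path length: H_d = H/2 = 2.5 m (double drainage).
U = S(t)/S_ult = 40.8/239 = 0.1707.
U ≤ 60%: T_v = (π/4)·U² = (π/4)×0.17071² = 0.022888.
t = T_v·H_d²/c_v = 0.022888×2.5²/5.4 = 0.02649 years.

t ≈ 0.0265 years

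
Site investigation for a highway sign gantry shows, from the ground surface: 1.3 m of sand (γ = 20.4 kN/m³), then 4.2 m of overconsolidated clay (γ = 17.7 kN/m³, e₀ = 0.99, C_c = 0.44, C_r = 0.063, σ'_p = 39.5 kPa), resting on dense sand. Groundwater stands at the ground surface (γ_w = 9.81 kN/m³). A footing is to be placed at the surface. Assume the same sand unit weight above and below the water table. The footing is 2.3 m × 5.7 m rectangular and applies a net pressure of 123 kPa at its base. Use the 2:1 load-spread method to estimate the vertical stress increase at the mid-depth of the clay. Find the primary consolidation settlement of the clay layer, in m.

Mid-depth of clay below the ground surface: z = 1.3 + 4.2/2 = 3.4 m.
Total vertical stress at mid-clay: σ_v = 20.4×1.3 + 17.7×2.1 = 63.69 kPa.
Pore pressure: u = 9.81×(3.4 − 0) = 33.354 kPa.
Initial effective stress: σ'_0 = σ_v − u = 63.69 − 33.354 = 30.336 kPa.
Stress increase at mid-clay by the 2:1 spreading method:
Δσ = qBL/((B+z)(L+z)) = 123×2.3×5.7/((2.3+3.4)(5.7+3.4)) = 31.088 kPa
Final effective stress: σ'_f = 30.336 + 31.088 = 61.424 kPa.
σ'_f = 61.424 > σ'_p = 39.5 kPa, so the stress path crosses the preconsolidation pressure — recompression up to σ'_p, then virgin compression beyond:
S_c = H/(1+e₀)·[C_r·log₁₀(σ'_p/σ'_0) + C_c·log₁₀(σ'_f/σ'_p)]
    = 4.2/1.99 × [0.063×log₁₀(39.5/30.336) + 0.44×log₁₀(61.424/39.5)]
    = 2.1106 × [0.0072222 + 0.084366] = 0.1933 m

S_c ≈ 0.193 m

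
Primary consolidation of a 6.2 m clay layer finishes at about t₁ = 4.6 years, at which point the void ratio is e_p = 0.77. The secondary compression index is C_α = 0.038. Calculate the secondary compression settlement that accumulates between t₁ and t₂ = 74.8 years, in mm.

Secondary compression: S_s = C_α·H/(1+e_p)·log₁₀(t₂/t₁)
S_s = 0.038×6.2/(1+0.77)×log₁₀(74.8/4.6)
    = 0.1331 × 1.211 = 0.1612 m

S_s ≈ 161 mm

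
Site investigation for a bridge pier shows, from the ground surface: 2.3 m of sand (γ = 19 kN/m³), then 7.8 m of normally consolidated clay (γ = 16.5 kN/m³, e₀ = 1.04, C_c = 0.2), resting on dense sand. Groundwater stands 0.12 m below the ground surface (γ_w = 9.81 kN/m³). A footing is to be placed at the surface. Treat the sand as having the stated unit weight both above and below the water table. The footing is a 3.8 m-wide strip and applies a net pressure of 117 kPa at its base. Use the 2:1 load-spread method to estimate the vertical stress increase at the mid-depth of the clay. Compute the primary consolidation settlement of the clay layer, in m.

Mid-depth of clay below the ground surface: z = 2.3 + 7.8/2 = 6.2 m.
Total vertical stress at mid-clay: σ_v = 19×2.3 + 16.5×3.9 = 108.05 kPa.
Pore pressure: u = 9.81×(6.2 − 0.12) = 59.645 kPa.
Initial effective stress: σ'_0 = σ_v − u = 108.05 − 59.645 = 48.405 kPa.
Stress increase at mid-clay by the 2:1 spreading method:
Δσ = qB/(B+z) = 117×3.8/(3.8+6.2) = 44.46 kPa
Final effective stress: σ'_f = σ'_0 + Δσ = 48.405 + 44.46 = 92.865 kPa.
Normally consolidated clay, so the full stress increment lies on the virgin compression line:
S_c = C_c·H/(1+e₀)·log₁₀(σ'_f/σ'_0) = 0.2×7.8/(1+1.04)×log₁₀(92.865/48.405)
    = 0.76471 × 0.28296 = 0.2164 m

S_c ≈ 0.216 m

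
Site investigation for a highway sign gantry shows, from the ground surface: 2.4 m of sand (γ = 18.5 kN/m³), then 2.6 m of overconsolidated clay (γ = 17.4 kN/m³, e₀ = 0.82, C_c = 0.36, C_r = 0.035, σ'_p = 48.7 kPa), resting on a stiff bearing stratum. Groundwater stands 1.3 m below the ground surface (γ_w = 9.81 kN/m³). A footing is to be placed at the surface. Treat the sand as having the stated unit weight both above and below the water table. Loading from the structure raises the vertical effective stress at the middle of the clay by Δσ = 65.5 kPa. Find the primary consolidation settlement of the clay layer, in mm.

Mid-depth of clay below the ground surface: z = 2.4 + 2.6/2 = 3.7 m.
Total vertical stress at mid-clay: σ_v = 18.5×2.4 + 17.4×1.3 = 67.02 kPa.
Pore pressure: u = 9.81×(3.7 − 1.3) = 23.544 kPa.
Initial effective stress: σ'_0 = σ_v − u = 67.02 − 23.544 = 43.476 kPa.
Final effective stress: σ'_f = 43.476 + 65.5 = 108.98 kPa.
σ'_f = 108.98 > σ'_p = 48.7 kPa, so the stress path crosses the preconsolidation pressure — recompression up to σ'_p, then virgin compression beyond:
S_c = H/(1+e₀)·[C_r·log₁₀(σ'_p/σ'_0) + C_c·log₁₀(σ'_f/σ'_p)]
    = 2.6/1.82 × [0.035×log₁₀(48.7/43.476) + 0.36×log₁₀(108.98/48.7)]
    = 1.4286 × [0.0017248 + 0.12593] = 0.1824 m

S_c ≈ 182 mm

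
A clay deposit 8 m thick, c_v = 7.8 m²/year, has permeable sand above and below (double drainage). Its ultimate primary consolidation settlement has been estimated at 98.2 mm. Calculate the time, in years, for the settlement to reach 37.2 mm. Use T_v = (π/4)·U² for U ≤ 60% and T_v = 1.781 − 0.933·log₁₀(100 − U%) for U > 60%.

t ≈ 0.231 years

Drainage path length: H_d = H/2 = 4 m (double drainage).
U = S(t)/S_ult = 37.2/98.2 = 0.3788.
U ≤ 60%: T_v = (π/4)·U² = (π/4)×0.37882² = 0.11271.
t = T_v·H_d²/c_v = 0.11271×4²/7.8 = 0.2312 years.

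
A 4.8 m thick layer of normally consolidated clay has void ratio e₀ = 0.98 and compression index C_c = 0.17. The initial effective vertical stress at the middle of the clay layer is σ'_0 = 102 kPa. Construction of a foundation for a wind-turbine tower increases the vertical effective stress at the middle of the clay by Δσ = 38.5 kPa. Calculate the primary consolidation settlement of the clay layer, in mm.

Final effective stress: σ'_f = σ'_0 + Δσ = 102 + 38.5 = 140.5 kPa.
Normally consolidated clay, so the full stress increment lies on the virgin compression line:
S_c = C_c·H/(1+e₀)·log₁₀(σ'_f/σ'_0) = 0.17×4.8/(1+0.98)×log₁₀(140.5/102)
    = 0.41212 × 0.13908 = 0.05732 m

S_c ≈ 57.3 mm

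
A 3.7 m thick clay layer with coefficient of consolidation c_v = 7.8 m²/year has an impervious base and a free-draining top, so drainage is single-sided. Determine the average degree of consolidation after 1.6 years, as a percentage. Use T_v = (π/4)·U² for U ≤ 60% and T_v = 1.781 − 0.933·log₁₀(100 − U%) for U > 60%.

U ≈ 91.5 %

Drainage path length: H_d = H = 3.7 m (single drainage).
T_v = c_v·t/H_d² = 7.8×1.6/3.7² = 0.91161.
T_v = 0.91161 corresponds to the U > 60% branch:
U = 1 − 10^((1.781 − T_v)/0.933)/100 = 0.9145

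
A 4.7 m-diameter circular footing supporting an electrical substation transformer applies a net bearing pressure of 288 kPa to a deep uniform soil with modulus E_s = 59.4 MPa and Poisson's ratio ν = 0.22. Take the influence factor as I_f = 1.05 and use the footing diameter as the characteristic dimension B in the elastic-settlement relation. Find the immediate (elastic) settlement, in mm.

Immediate (elastic) settlement: S_e = q·B·(1−ν²)/E_s · I_f.
E_s = 59.4 MPa = 59400 kPa.
S_e = 288 × 4.7 × (1 − 0.22²) / 59400 × 1.05
    = 288 × 4.7 × 0.9516 / 59400 × 1.05
    = 0.02277 m = 22.77 mm

S_e ≈ 22.8 mm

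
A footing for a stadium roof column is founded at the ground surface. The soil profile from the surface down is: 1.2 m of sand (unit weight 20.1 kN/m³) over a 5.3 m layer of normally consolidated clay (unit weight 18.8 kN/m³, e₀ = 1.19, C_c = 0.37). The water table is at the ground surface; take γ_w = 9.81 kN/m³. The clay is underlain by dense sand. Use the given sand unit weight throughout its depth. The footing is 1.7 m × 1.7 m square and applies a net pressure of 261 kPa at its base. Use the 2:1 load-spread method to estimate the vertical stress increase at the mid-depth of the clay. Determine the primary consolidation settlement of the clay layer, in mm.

Mid-depth of clay below the ground surface: z = 1.2 + 5.3/2 = 3.85 m.
Total vertical stress at mid-clay: σ_v = 20.1×1.2 + 18.8×2.65 = 73.94 kPa.
Pore pressure: u = 9.81×(3.85 − 0) = 37.769 kPa.
Initial effective stress: σ'_0 = σ_v − u = 73.94 − 37.769 = 36.171 kPa.
Stress increase at mid-clay by the 2:1 spreading method:
Δσ = qBL/((B+z)(L+z)) = 261×1.7×1.7/((1.7+3.85)(1.7+3.85)) = 24.488 kPa
Final effective stress: σ'_f = σ'_0 + Δσ = 36.171 + 24.488 = 60.659 kPa.
Normally consolidated clay, so the full stress increment lies on the virgin compression line:
S_c = C_c·H/(1+e₀)·log₁₀(σ'_f/σ'_0) = 0.37×5.3/(1+1.19)×log₁₀(60.659/36.171)
    = 0.89543 × 0.22453 = 0.2011 m

S_c ≈ 201 mm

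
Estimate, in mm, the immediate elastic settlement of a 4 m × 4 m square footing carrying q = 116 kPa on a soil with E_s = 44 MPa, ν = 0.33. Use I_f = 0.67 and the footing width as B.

Immediate (elastic) settlement: S_e = q·B·(1−ν²)/E_s · I_f.
E_s = 44 MPa = 44000 kPa.
S_e = 116 × 4 × (1 − 0.33²) / 44000 × 0.67
    = 116 × 4 × 0.8911 / 44000 × 0.67
    = 0.006296 m = 6.296 mm

S_e ≈ 6.3 mm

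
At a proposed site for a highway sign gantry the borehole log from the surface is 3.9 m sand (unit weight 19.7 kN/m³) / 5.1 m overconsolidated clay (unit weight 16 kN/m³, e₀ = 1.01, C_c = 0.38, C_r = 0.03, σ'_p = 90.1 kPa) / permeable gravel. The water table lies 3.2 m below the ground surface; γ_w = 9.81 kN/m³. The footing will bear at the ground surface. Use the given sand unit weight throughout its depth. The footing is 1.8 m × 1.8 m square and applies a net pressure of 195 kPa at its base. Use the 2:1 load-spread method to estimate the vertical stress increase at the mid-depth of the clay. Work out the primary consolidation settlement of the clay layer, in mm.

S_c ≈ 23.9 mm

Mid-depth of clay below the ground surface: z = 3.9 + 5.1/2 = 6.45 m.
Total vertical stress at mid-clay: σ_v = 19.7×3.9 + 16×2.55 = 117.63 kPa.
Pore pressure: u = 9.81×(6.45 − 3.2) = 31.883 kPa.
Initial effective stress: σ'_0 = σ_v − u = 117.63 − 31.883 = 85.747 kPa.
Stress increase at mid-clay by the 2:1 spreading method:
Δσ = qBL/((B+z)(L+z)) = 195×1.8×1.8/((1.8+6.45)(1.8+6.45)) = 9.2826 kPa
Final effective stress: σ'_f = 85.747 + 9.2826 = 95.03 kPa.
σ'_f = 95.03 > σ'_p = 90.1 kPa, so the stress path crosses the preconsolidation pressure — recompression up to σ'_p, then virgin compression beyond:
S_c = H/(1+e₀)·[C_r·log₁₀(σ'_p/σ'_0) + C_c·log₁₀(σ'_f/σ'_p)]
    = 5.1/2.01 × [0.03×log₁₀(90.1/85.747) + 0.38×log₁₀(95.03/90.1)]
    = 2.5373 × [0.00064518 + 0.0087917] = 0.02394 m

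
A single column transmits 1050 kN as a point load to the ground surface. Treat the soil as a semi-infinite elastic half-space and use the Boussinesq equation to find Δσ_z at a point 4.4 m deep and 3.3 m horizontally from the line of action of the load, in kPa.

Boussinesq vertical stress below a point load on an elastic half-space:
Δσ_z = 3P/(2πz²) · [1 + (r/z)²]^(−5/2)
r/z = 3.3/4.4 = 0.75; [1+(r/z)²]^(−5/2) = 0.32768.
Δσ_z = 3×1050/(2π×4.4²) × 0.32768 = 25.896 × 0.32768 = 8.486 kPa

Δσ_z ≈ 8.49 kPa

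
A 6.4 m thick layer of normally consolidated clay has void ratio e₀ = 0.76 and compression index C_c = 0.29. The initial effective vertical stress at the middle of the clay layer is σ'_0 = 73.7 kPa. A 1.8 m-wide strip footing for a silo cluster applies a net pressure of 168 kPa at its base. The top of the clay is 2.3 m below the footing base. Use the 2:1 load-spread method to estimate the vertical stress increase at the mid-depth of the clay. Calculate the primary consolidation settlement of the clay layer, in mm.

Mid-depth of clay below the footing base: z = 2.3 + 6.4/2 = 5.5 m.
Stress increase at mid-clay by the 2:1 spreading method:
Δσ = qB/(B+z) = 168×1.8/(1.8+5.5) = 41.425 kPa
Final effective stress: σ'_f = σ'_0 + Δσ = 73.7 + 41.425 = 115.12 kPa.
Normally consolidated clay, so the full stress increment lies on the virgin compression line:
S_c = C_c·H/(1+e₀)·log₁₀(σ'_f/σ'_0) = 0.29×6.4/(1+0.76)×log₁₀(115.12/73.7)
    = 1.0545 × 0.19368 = 0.2042 m

S_c ≈ 204 mm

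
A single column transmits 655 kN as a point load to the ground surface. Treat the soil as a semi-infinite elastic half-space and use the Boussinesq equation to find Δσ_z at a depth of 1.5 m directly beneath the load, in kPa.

Δσ_z ≈ 139 kPa

Boussinesq vertical stress below a point load on an elastic half-space:
Δσ_z = 3P/(2πz²) · [1 + (r/z)²]^(−5/2)
r/z = 0/1.5 = 0; [1+(r/z)²]^(−5/2) = 1.
Δσ_z = 3×655/(2π×1.5²) × 1 = 139 × 1 = 139 kPa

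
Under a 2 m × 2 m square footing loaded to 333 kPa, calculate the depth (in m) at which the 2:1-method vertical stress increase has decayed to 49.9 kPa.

z ≈ 3.17 m

2:1 spreading — at depth z the loaded area has grown by z in each plan dimension:
qB²/(B+z)² = Δσ_z ⇒ z = B(√(q/Δσ_z) − 1) = 2×(√(333/49.9) − 1) = 3.167 m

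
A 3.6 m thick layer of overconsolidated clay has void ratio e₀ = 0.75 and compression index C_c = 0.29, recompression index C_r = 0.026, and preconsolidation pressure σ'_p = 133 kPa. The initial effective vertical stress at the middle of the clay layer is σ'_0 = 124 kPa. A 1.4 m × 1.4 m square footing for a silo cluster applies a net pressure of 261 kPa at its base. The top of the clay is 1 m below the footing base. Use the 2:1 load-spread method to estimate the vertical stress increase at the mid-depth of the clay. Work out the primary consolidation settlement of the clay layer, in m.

S_c ≈ 0.0379 m

Mid-depth of clay below the footing base: z = 1 + 3.6/2 = 2.8 m.
Stress increase at mid-clay by the 2:1 spreading method:
Δσ = qBL/((B+z)(L+z)) = 261×1.4×1.4/((1.4+2.8)(1.4+2.8)) = 29 kPa
Final effective stress: σ'_f = 124 + 29 = 153 kPa.
σ'_f = 153 > σ'_p = 133 kPa, so the stress path crosses the preconsolidation pressure — recompression up to σ'_p, then virgin compression beyond:
S_c = H/(1+e₀)·[C_r·log₁₀(σ'_p/σ'_0) + C_c·log₁₀(σ'_f/σ'_p)]
    = 3.6/1.75 × [0.026×log₁₀(133/124) + 0.29×log₁₀(153/133)]
    = 2.0571 × [0.00079118 + 0.017644] = 0.03792 m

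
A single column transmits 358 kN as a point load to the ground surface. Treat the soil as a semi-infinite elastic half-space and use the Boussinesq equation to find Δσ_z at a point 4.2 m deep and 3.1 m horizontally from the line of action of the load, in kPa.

Δσ_z ≈ 3.27 kPa

Boussinesq vertical stress below a point load on an elastic half-space:
Δσ_z = 3P/(2πz²) · [1 + (r/z)²]^(−5/2)
r/z = 3.1/4.2 = 0.7381; [1+(r/z)²]^(−5/2) = 0.33716.
Δσ_z = 3×358/(2π×4.2²) × 0.33716 = 9.69 × 0.33716 = 3.267 kPa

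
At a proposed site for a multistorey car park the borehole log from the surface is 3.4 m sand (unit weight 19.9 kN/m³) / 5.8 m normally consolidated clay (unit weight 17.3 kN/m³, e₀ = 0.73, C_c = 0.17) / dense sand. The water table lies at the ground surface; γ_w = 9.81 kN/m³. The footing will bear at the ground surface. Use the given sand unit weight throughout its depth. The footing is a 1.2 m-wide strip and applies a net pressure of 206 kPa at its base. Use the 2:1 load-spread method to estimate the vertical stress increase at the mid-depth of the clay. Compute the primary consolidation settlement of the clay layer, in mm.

S_c ≈ 115 mm

Mid-depth of clay below the ground surface: z = 3.4 + 5.8/2 = 6.3 m.
Total vertical stress at mid-clay: σ_v = 19.9×3.4 + 17.3×2.9 = 117.83 kPa.
Pore pressure: u = 9.81×(6.3 − 0) = 61.803 kPa.
Initial effective stress: σ'_0 = σ_v − u = 117.83 − 61.803 = 56.027 kPa.
Stress increase at mid-clay by the 2:1 spreading method:
Δσ = qB/(B+z) = 206×1.2/(1.2+6.3) = 32.96 kPa
Final effective stress: σ'_f = σ'_0 + Δσ = 56.027 + 32.96 = 88.987 kPa.
Normally consolidated clay, so the full stress increment lies on the virgin compression line:
S_c = C_c·H/(1+e₀)·log₁₀(σ'_f/σ'_0) = 0.17×5.8/(1+0.73)×log₁₀(88.987/56.027)
    = 0.56994 × 0.20093 = 0.1145 m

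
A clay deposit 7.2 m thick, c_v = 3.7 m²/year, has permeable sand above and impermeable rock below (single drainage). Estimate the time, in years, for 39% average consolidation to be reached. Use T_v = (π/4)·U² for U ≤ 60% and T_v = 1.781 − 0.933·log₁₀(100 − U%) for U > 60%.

t ≈ 1.67 years

Drainage path length: H_d = H = 7.2 m (single drainage).
U ≤ 60%: T_v = (π/4)·U² = (π/4)×0.39² = 0.11946.
t = T_v·H_d²/c_v = 0.11946×7.2²/3.7 = 1.674 years.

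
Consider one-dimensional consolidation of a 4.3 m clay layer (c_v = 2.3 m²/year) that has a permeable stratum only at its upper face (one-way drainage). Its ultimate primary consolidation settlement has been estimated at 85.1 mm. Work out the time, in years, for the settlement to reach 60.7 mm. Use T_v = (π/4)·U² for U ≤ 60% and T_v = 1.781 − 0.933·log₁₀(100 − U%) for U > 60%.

Drainage path length: H_d = H = 4.3 m (single drainage).
U = S(t)/S_ult = 60.7/85.1 = 0.7133.
U > 60%: T_v = 1.781 − 0.933·log₁₀(100 − 71.328) = 0.42119.
t = T_v·H_d²/c_v = 0.42119×4.3²/2.3 = 3.386 years.

t ≈ 3.39 years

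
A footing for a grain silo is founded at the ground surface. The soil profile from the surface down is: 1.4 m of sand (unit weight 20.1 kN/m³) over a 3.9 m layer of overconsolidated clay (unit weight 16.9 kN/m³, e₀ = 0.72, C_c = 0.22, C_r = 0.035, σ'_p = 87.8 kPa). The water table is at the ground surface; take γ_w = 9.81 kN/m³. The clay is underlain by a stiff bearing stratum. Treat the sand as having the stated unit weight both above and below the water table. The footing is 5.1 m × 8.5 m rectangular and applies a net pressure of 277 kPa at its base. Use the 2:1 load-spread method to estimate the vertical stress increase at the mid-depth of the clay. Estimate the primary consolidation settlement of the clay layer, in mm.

Mid-depth of clay below the ground surface: z = 1.4 + 3.9/2 = 3.35 m.
Total vertical stress at mid-clay: σ_v = 20.1×1.4 + 16.9×1.95 = 61.095 kPa.
Pore pressure: u = 9.81×(3.35 − 0) = 32.864 kPa.
Initial effective stress: σ'_0 = σ_v − u = 61.095 − 32.864 = 28.231 kPa.
Stress increase at mid-clay by the 2:1 spreading method:
Δσ = qBL/((B+z)(L+z)) = 277×5.1×8.5/((5.1+3.35)(8.5+3.35)) = 119.92 kPa
Final effective stress: σ'_f = 28.231 + 119.92 = 148.15 kPa.
σ'_f = 148.15 > σ'_p = 87.8 kPa, so the stress path crosses the preconsolidation pressure — recompression up to σ'_p, then virgin compression beyond:
S_c = H/(1+e₀)·[C_r·log₁₀(σ'_p/σ'_0) + C_c·log₁₀(σ'_f/σ'_p)]
    = 3.9/1.72 × [0.035×log₁₀(87.8/28.231) + 0.22×log₁₀(148.15/87.8)]
    = 2.2674 × [0.017247 + 0.049986] = 0.1524 m

S_c ≈ 152 mm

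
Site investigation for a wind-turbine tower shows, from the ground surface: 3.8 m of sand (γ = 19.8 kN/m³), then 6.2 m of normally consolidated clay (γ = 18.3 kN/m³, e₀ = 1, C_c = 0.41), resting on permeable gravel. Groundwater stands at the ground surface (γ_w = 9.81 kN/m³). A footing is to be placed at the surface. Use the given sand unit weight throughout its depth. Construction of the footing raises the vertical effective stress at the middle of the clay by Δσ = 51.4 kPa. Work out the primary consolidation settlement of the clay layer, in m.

Mid-depth of clay below the ground surface: z = 3.8 + 6.2/2 = 6.9 m.
Total vertical stress at mid-clay: σ_v = 19.8×3.8 + 18.3×3.1 = 131.97 kPa.
Pore pressure: u = 9.81×(6.9 − 0) = 67.689 kPa.
Initial effective stress: σ'_0 = σ_v − u = 131.97 − 67.689 = 64.281 kPa.
Final effective stress: σ'_f = σ'_0 + Δσ = 64.281 + 51.4 = 115.68 kPa.
Normally consolidated clay, so the full stress increment lies on the virgin compression line:
S_c = C_c·H/(1+e₀)·log₁₀(σ'_f/σ'_0) = 0.41×6.2/(1+1)×log₁₀(115.68/64.281)
    = 1.271 × 0.25518 = 0.3243 m

S_c ≈ 0.324 m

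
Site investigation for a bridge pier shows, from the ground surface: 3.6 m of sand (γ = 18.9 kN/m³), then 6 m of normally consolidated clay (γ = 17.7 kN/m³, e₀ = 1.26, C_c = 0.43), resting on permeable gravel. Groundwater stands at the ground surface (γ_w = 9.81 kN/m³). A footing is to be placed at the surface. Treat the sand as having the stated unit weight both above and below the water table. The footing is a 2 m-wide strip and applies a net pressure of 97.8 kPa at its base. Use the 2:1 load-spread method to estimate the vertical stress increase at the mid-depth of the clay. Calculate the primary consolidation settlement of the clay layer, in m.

Mid-depth of clay below the ground surface: z = 3.6 + 6/2 = 6.6 m.
Total vertical stress at mid-clay: σ_v = 18.9×3.6 + 17.7×3 = 121.14 kPa.
Pore pressure: u = 9.81×(6.6 − 0) = 64.746 kPa.
Initial effective stress: σ'_0 = σ_v − u = 121.14 − 64.746 = 56.394 kPa.
Stress increase at mid-clay by the 2:1 spreading method:
Δσ = qB/(B+z) = 97.8×2/(2+6.6) = 22.744 kPa
Final effective stress: σ'_f = σ'_0 + Δσ = 56.394 + 22.744 = 79.138 kPa.
Normally consolidated clay, so the full stress increment lies on the virgin compression line:
S_c = C_c·H/(1+e₀)·log₁₀(σ'_f/σ'_0) = 0.43×6/(1+1.26)×log₁₀(79.138/56.394)
    = 1.1416 × 0.14715 = 0.168 m

S_c ≈ 0.168 m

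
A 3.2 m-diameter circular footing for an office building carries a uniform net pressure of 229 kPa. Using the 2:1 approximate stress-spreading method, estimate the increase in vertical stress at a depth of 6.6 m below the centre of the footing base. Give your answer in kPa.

Δσ_z ≈ 24.4 kPa

By the 2:1 method the load spreads at 1 horizontal : 2 vertical, so at depth z the loaded area has grown by z in each plan dimension:
Δσ ≈ qD²/(D+z)² = 229×3.2²/(3.2+6.6)² = 24.416 kPa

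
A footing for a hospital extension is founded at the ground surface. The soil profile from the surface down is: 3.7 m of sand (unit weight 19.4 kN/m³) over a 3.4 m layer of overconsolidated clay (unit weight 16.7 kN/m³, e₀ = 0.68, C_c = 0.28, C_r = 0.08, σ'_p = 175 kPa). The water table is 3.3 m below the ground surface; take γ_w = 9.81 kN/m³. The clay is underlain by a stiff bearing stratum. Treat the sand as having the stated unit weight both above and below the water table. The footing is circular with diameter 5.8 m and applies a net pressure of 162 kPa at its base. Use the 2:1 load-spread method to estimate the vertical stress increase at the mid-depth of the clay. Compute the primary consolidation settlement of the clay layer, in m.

S_c ≈ 0.0306 m

Mid-depth of clay below the ground surface: z = 3.7 + 3.4/2 = 5.4 m.
Total vertical stress at mid-clay: σ_v = 19.4×3.7 + 16.7×1.7 = 100.17 kPa.
Pore pressure: u = 9.81×(5.4 − 3.3) = 20.601 kPa.
Initial effective stress: σ'_0 = σ_v − u = 100.17 − 20.601 = 79.569 kPa.
Stress increase at mid-clay by the 2:1 spreading method:
Δσ ≈ qD²/(D+z)² = 162×5.8²/(5.8+5.4)² = 43.445 kPa
Final effective stress: σ'_f = 79.569 + 43.445 = 123.01 kPa.
σ'_f = 123.01 ≤ σ'_p = 175 kPa, so the clay remains overconsolidated and only the recompression index applies:
S_c = C_r·H/(1+e₀)·log₁₀(σ'_f/σ'_0) = 0.08×3.4/1.68×log₁₀(123.01/79.569)
    = 0.1619 × 0.1892 = 0.03063 m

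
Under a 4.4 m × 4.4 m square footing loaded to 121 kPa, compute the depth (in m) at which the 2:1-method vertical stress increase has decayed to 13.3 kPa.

2:1 spreading — at depth z the loaded area has grown by z in each plan dimension:
qB²/(B+z)² = Δσ_z ⇒ z = B(√(q/Δσ_z) − 1) = 4.4×(√(121/13.3) − 1) = 8.871 m

z ≈ 8.87 m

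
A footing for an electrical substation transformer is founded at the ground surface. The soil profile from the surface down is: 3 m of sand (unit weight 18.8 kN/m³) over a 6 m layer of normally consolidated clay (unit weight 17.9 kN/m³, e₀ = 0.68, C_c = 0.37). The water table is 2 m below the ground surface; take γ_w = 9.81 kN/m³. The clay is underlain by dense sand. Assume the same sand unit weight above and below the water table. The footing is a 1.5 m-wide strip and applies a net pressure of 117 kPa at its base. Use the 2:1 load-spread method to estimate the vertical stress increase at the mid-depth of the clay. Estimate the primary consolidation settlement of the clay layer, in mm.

S_c ≈ 164 mm

Mid-depth of clay below the ground surface: z = 3 + 6/2 = 6 m.
Total vertical stress at mid-clay: σ_v = 18.8×3 + 17.9×3 = 110.1 kPa.
Pore pressure: u = 9.81×(6 − 2) = 39.24 kPa.
Initial effective stress: σ'_0 = σ_v − u = 110.1 − 39.24 = 70.86 kPa.
Stress increase at mid-clay by the 2:1 spreading method:
Δσ = qB/(B+z) = 117×1.5/(1.5+6) = 23.4 kPa
Final effective stress: σ'_f = σ'_0 + Δσ = 70.86 + 23.4 = 94.26 kPa.
Normally consolidated clay, so the full stress increment lies on the virgin compression line:
S_c = C_c·H/(1+e₀)·log₁₀(σ'_f/σ'_0) = 0.37×6/(1+0.68)×log₁₀(94.26/70.86)
    = 1.3214 × 0.12393 = 0.1638 m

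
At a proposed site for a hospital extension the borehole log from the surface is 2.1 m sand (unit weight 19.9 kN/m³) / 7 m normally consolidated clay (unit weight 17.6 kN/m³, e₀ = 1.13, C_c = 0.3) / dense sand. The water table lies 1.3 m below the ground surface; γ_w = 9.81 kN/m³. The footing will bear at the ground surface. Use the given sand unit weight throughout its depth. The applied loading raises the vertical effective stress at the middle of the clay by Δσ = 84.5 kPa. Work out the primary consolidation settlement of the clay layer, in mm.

S_c ≈ 371 mm

Mid-depth of clay below the ground surface: z = 2.1 + 7/2 = 5.6 m.
Total vertical stress at mid-clay: σ_v = 19.9×2.1 + 17.6×3.5 = 103.39 kPa.
Pore pressure: u = 9.81×(5.6 − 1.3) = 42.183 kPa.
Initial effective stress: σ'_0 = σ_v − u = 103.39 − 42.183 = 61.207 kPa.
Final effective stress: σ'_f = σ'_0 + Δσ = 61.207 + 84.5 = 145.71 kPa.
Normally consolidated clay, so the full stress increment lies on the virgin compression line:
S_c = C_c·H/(1+e₀)·log₁₀(σ'_f/σ'_0) = 0.3×7/(1+1.13)×log₁₀(145.71/61.207)
    = 0.98592 × 0.37669 = 0.3714 m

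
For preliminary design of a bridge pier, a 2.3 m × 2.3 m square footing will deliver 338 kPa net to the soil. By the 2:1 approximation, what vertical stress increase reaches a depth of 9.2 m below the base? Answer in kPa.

Δσ_z ≈ 13.5 kPa

By the 2:1 method the load spreads at 1 horizontal : 2 vertical, so at depth z the loaded area has grown by z in each plan dimension:
Δσ = qBL/((B+z)(L+z)) = 338×2.3×2.3/((2.3+9.2)(2.3+9.2)) = 13.52 kPa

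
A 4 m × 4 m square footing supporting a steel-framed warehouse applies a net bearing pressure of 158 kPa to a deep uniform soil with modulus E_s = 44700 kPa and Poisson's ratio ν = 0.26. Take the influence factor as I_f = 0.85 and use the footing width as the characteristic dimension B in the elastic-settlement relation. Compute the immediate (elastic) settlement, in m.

S_e ≈ 0.0112 m

Immediate (elastic) settlement: S_e = q·B·(1−ν²)/E_s · I_f.
S_e = 158 × 4 × (1 − 0.26²) / 44700 × 0.85
    = 158 × 4 × 0.9324 / 44700 × 0.85
    = 0.01121 m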